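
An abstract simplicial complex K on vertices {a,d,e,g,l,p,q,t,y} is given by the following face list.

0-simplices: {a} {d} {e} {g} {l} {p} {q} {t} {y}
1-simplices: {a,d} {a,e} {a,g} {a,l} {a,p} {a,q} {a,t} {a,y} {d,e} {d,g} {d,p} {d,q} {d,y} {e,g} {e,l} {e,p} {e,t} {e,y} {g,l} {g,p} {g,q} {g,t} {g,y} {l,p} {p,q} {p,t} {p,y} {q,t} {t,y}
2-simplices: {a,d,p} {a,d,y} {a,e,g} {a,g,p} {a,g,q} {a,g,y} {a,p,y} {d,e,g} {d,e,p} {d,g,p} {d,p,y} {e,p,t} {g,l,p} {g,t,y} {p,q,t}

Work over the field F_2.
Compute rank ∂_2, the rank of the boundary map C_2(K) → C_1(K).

n_0=9 n_1=29 n_2=15  [Z2]
∂1: piv[ad,ae,ag,al,ap,aq,at,ay] rk=8  ker:de,dg,dp,dq,dy,eg,el,ep,et,ey,gl,gp,gq,gt,gy,lp,pq,pt,py,qt,ty
∂2: piv[adp,ady,aeg,agp,agq,agy,apy,deg,dep,dgp,ept,glp,gty,pqt] rk=14  ker:dpy
rk∂_2=14

rank∂_2=14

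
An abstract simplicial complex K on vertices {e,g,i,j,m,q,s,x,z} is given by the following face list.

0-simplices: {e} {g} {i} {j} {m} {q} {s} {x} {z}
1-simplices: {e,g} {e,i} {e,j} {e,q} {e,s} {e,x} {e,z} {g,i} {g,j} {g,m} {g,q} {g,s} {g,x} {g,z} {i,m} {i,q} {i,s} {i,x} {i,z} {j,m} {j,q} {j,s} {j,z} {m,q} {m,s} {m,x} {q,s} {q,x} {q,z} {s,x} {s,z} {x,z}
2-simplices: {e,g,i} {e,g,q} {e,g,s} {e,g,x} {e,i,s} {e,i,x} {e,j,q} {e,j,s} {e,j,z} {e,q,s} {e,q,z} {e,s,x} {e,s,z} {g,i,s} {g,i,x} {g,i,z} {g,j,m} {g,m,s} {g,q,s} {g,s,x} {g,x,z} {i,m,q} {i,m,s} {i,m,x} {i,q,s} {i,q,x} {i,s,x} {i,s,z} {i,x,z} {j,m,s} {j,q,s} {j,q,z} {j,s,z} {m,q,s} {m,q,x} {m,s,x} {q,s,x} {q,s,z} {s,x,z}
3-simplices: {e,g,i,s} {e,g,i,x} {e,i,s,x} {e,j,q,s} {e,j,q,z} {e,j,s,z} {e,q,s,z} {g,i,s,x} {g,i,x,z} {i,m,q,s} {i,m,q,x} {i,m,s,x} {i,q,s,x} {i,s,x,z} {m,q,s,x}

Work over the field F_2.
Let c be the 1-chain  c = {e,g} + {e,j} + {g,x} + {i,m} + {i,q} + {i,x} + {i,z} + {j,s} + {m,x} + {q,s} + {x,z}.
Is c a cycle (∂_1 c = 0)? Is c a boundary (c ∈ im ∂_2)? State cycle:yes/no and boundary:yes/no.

n_0=9 n_1=32 n_2=39 n_3=15  [Z2]
∂1: piv[eg,ei,ej,eq,es,ex,ez,gm] rk=8  ker:gi,gj,gq,gs,gx,gz,im,iq,is,ix,iz,jm,jq,js,jz,mq,ms,mx,qs,qx,qz,sx,sz,xz
∂2: piv[egi,egq,egs,egx,eis,eix,ejq,ejs,ejz,eqs,eqz,esx,esz,giz,gjm,gms,gxz,imq,ims,imx,iqs,iqx,isz,jms] rk=24  ker:gis,gix,gqs,gsx,isx,ixz,jqs,jqz,jsz,mqs,mqx,msx,qsx,qsz,sxz
∂3: piv[egis,egix,eisx,ejqs,ejqz,ejsz,eqsz,gisx,gixz,imqs,imqx,imsx,iqsx,isxz] rk=14  ker:mqsx
∂1c = 0
c vs im∂2: reduces to 0 ⇒ boundary

cycle:yes boundary:yes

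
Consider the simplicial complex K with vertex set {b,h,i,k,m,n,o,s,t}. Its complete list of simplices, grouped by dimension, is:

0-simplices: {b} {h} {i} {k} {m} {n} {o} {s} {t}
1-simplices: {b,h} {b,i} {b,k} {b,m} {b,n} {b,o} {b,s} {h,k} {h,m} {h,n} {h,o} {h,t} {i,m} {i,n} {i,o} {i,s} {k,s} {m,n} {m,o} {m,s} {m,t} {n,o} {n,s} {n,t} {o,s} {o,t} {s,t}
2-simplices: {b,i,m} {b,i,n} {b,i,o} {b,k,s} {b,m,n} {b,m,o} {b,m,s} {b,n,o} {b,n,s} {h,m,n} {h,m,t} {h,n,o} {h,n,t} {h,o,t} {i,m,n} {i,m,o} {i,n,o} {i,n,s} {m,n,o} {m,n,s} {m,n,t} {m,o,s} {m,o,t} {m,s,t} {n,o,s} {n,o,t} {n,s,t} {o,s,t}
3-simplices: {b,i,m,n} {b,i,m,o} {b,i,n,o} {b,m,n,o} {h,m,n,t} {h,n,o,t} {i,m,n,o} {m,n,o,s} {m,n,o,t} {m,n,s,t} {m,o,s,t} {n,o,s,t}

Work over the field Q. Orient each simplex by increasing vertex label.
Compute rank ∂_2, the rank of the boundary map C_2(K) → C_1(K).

n_0=9 n_1=27 n_2=28 n_3=12  [Q]
∂1: piv[bh,bi,bk,bm,bn,bo,bs,ht] rk=8  ker:hk,hm,hn,ho,im,in,io,is,ks,mn,mo,ms,mt,no,ns,nt,os,ot,st
∂2: piv[bim,bin,bio,bks,bmn,bmo,bms,bno,bns,hmn,hmt,hno,hnt,hot,ins,mos,mst] rk=17  ker:imn,imo,ino,mno,mns,mnt,mot,nos,not,nst,ost
∂3: piv[bimn,bimo,bino,bmno,hmnt,hnot,mnos,mnot,mnst,most] rk=10  ker:imno,nost
rk∂_2=17

rank∂_2=17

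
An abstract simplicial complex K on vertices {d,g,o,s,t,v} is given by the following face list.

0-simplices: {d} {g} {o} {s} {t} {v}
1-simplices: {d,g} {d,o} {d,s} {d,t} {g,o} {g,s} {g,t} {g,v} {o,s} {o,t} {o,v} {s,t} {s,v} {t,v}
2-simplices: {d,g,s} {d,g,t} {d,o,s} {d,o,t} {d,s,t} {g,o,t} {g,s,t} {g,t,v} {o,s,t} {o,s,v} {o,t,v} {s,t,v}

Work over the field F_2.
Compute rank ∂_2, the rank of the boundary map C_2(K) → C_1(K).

rank∂_2=9

n_0=6 n_1=14 n_2=12  [Z2]
∂1: piv[dg,do,ds,dt,gv] rk=5  ker:go,gs,gt,os,ot,ov,st,sv,tv
∂2: piv[dgs,dgt,dos,dot,dst,got,gtv,osv,otv] rk=9  ker:gst,ost,stv
rk∂_2=9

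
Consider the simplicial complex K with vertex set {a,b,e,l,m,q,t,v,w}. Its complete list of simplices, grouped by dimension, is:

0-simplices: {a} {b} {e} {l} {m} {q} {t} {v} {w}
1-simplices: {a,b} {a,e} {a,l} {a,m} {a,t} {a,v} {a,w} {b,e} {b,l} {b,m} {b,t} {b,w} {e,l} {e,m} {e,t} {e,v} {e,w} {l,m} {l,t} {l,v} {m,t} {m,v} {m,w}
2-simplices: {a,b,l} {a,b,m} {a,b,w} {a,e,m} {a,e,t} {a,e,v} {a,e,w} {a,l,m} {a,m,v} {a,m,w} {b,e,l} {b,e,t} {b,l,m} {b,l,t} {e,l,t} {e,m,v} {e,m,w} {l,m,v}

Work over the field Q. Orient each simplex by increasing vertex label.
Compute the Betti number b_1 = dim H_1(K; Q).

n_0=9 n_1=23 n_2=18  [Q]
∂1: piv[ab,ae,al,am,at,av,aw] rk=7  ker:be,bl,bm,bt,bw,el,em,et,ev,ew,lm,lt,lv,mt,mv,mw
∂2: piv[abl,abm,abw,aem,aet,aev,aew,alm,amv,amw,bel,bet,blt,lmv] rk=14  ker:blm,elt,emv,emw
b_1=(23−7)−14=2

b_1=2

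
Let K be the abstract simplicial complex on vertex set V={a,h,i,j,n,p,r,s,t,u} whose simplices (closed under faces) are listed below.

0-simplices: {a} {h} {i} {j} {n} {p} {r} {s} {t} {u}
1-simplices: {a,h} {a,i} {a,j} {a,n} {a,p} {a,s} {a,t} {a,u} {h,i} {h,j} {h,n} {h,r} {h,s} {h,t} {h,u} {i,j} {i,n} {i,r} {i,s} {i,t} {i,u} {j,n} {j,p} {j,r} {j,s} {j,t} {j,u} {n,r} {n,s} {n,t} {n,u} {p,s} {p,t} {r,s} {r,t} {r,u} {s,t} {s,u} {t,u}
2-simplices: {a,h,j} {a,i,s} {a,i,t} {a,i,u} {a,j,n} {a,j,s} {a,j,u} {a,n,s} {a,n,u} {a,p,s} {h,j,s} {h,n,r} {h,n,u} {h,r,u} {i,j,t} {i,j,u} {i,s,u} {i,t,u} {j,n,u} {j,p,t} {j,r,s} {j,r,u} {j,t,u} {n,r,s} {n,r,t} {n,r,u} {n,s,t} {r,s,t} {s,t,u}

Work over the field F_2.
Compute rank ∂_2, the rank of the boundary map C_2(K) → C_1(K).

rank∂_2=24

n_0=10 n_1=39 n_2=29  [Z2]
∂1: piv[ah,ai,aj,an,ap,as,at,au,hr] rk=9  ker:hi,hj,hn,hs,ht,hu,ij,in,ir,is,it,iu,jn,jp,jr,js,jt,ju,nr,ns,nt,nu,ps,pt,rs,rt,ru,st,su,tu
∂2: piv[ahj,ais,ait,aiu,ajn,ajs,aju,ans,anu,aps,hjs,hnr,hnu,hru,ijt,iju,isu,itu,jpt,jrs,jru,nrt,nst,stu] rk=24  ker:jnu,jtu,nrs,nru,rst
rk∂_2=24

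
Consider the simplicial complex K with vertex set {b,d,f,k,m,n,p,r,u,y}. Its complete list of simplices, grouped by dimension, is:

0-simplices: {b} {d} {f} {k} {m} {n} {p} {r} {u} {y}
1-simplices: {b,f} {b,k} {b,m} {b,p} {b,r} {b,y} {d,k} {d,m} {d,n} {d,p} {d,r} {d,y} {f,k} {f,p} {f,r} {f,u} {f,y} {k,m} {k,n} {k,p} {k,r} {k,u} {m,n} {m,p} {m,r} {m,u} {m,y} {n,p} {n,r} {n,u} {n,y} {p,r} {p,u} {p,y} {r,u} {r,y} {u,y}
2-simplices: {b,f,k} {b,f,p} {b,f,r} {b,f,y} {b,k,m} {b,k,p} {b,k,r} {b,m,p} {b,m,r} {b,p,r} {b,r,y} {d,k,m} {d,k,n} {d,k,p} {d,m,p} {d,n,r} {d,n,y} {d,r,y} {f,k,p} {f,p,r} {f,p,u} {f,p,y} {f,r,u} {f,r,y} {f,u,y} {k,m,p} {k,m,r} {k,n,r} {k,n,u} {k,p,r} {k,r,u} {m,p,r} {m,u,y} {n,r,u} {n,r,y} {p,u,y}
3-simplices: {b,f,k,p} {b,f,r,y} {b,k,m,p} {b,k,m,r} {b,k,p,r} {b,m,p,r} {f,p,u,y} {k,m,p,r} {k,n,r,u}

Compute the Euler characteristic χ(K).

n_0=10 n_1=37 n_2=36 n_3=9
χ=+10−37+36−9=0

χ(K)=0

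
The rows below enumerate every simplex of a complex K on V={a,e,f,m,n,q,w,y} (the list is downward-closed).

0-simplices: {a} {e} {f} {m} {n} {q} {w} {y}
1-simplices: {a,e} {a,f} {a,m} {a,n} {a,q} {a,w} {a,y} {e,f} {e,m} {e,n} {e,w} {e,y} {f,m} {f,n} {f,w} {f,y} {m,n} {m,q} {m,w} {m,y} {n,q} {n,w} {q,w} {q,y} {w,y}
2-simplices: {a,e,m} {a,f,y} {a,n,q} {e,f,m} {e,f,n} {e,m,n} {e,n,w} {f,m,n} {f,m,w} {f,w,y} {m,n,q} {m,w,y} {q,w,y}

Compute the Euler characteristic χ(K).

χ(K)=-4

n_0=8 n_1=25 n_2=13
χ=+8−25+13=-4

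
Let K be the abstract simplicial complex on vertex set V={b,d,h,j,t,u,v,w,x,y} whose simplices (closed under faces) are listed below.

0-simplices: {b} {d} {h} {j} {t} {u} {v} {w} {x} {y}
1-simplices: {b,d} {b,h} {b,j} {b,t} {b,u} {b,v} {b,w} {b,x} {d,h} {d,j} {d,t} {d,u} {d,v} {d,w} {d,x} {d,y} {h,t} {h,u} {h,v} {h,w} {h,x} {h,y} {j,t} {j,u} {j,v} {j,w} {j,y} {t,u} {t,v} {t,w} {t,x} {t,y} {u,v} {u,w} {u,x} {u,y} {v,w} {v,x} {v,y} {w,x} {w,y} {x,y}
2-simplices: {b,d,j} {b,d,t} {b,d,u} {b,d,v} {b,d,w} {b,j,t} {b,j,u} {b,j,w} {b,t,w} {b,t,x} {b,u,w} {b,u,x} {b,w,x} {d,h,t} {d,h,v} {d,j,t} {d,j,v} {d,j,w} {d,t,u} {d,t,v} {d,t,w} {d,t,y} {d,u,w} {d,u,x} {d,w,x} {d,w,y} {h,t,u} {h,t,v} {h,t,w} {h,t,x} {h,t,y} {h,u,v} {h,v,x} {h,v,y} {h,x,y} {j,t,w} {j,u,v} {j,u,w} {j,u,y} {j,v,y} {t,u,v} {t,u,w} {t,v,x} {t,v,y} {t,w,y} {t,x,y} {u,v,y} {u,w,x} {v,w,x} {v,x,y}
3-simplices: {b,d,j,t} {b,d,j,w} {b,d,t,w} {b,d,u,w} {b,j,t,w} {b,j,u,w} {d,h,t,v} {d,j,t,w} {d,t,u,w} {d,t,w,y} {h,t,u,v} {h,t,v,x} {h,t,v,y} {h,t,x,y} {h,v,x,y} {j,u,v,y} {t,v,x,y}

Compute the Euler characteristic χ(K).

n_0=10 n_1=42 n_2=50 n_3=17
χ=+10−42+50−17=1

χ(K)=1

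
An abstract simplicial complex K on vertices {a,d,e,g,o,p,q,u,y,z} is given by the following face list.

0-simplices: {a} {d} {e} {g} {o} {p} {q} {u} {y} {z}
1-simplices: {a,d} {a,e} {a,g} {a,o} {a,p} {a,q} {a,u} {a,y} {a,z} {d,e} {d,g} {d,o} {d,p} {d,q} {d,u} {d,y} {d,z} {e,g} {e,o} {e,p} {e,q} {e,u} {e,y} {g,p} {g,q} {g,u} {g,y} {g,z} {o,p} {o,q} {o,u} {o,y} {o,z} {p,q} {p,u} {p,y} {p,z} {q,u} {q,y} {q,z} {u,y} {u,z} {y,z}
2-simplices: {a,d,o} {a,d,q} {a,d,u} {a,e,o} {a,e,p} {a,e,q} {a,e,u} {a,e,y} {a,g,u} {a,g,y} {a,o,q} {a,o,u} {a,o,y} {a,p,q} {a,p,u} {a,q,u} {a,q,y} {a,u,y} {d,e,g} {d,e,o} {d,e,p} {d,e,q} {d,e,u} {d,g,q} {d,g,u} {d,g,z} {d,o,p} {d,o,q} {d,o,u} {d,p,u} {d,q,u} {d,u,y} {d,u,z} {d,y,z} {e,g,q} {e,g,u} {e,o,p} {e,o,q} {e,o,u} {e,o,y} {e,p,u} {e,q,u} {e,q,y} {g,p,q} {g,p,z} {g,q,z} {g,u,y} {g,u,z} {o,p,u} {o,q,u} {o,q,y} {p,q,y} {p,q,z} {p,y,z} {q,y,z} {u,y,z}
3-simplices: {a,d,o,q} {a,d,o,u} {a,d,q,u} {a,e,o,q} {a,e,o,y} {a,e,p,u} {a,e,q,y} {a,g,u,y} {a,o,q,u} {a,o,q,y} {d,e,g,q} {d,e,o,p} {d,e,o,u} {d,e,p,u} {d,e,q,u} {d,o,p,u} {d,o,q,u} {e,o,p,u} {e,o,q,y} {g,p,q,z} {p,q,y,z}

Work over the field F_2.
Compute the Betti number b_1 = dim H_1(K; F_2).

n_0=10 n_1=43 n_2=56 n_3=21  [Z2]
∂1: piv[ad,ae,ag,ao,ap,aq,au,ay,az] rk=9  ker:de,dg,do,dp,dq,du,dy,dz,eg,eo,ep,eq,eu,ey,gp,gq,gu,gy,gz,op,oq,ou,oy,oz,pq,pu,py,pz,qu,qy,qz,uy,uz,yz
∂2: piv[ado,adq,adu,aeo,aep,aeq,aeu,aey,agu,agy,aoq,aou,aoy,apq,apu,aqu,aqy,auy,deg,deo,dep,dgq,dgu,dgz,dop,duy,duz,dyz,gpq,gpz,gqz,pqy] rk=32  ker:deq,deu,doq,dou,dpu,dqu,egq,egu,eop,eoq,eou,eoy,epu,equ,eqy,guy,guz,opu,oqu,oqy,pqz,pyz,qyz,uyz
∂3: piv[adoq,adou,adqu,aeoq,aeoy,aepu,aeqy,aguy,aoqu,aoqy,degq,deop,deou,depu,dequ,dopu,gpqz,pqyz] rk=18  ker:doqu,eopu,eoqy
b_1=(43−9)−32=2

b_1=2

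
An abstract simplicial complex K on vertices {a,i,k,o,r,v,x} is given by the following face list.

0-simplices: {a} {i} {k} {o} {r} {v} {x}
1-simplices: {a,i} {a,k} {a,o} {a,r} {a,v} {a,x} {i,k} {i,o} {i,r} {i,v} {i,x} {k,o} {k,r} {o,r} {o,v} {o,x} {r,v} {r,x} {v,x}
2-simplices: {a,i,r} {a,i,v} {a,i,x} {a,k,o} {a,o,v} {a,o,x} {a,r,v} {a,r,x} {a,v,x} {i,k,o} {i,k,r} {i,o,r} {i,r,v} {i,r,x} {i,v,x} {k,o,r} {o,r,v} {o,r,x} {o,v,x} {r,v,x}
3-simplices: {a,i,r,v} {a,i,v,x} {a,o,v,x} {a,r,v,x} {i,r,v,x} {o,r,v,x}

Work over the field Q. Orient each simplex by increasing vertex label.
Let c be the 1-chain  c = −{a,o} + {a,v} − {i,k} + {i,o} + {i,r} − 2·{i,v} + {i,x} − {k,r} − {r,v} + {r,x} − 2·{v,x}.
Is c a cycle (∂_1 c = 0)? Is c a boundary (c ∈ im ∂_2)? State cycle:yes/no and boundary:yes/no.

cycle:yes boundary:yes

n_0=7 n_1=19 n_2=20 n_3=6  [Q]
∂1: piv[ai,ak,ao,ar,av,ax] rk=6  ker:ik,io,ir,iv,ix,ko,kr,or,ov,ox,rv,rx,vx
∂2: piv[air,aiv,aix,ako,aov,aox,arv,arx,avx,iko,ikr,ior,orv] rk=13  ker:irv,irx,ivx,kor,orx,ovx,rvx
∂3: piv[airv,aivx,aovx,arvx,irvx,orvx] rk=6
∂1c = 0
c vs im∂2: reduces to 0 ⇒ boundary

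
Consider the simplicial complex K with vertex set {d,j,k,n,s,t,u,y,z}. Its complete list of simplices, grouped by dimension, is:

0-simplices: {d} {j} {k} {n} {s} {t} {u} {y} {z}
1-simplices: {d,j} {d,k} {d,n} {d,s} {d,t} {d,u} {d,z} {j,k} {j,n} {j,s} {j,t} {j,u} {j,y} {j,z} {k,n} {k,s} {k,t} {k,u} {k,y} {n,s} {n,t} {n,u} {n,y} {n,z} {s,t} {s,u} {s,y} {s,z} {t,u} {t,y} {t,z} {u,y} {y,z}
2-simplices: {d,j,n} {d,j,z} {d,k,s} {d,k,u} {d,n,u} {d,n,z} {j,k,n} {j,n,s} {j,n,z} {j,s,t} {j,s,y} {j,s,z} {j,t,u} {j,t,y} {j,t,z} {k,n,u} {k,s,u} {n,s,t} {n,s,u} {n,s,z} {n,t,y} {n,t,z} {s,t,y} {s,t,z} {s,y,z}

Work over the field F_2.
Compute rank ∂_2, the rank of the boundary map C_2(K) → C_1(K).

n_0=9 n_1=33 n_2=25  [Z2]
∂1: piv[dj,dk,dn,ds,dt,du,dz,jy] rk=8  ker:jk,jn,js,jt,ju,jz,kn,ks,kt,ku,ky,ns,nt,nu,ny,nz,st,su,sy,sz,tu,ty,tz,uy,yz
∂2: piv[djn,djz,dks,dku,dnu,dnz,jkn,jns,jst,jsy,jsz,jtu,jty,jtz,knu,ksu,nst,nsu,nty,syz] rk=20  ker:jnz,nsz,ntz,sty,stz
rk∂_2=20

rank∂_2=20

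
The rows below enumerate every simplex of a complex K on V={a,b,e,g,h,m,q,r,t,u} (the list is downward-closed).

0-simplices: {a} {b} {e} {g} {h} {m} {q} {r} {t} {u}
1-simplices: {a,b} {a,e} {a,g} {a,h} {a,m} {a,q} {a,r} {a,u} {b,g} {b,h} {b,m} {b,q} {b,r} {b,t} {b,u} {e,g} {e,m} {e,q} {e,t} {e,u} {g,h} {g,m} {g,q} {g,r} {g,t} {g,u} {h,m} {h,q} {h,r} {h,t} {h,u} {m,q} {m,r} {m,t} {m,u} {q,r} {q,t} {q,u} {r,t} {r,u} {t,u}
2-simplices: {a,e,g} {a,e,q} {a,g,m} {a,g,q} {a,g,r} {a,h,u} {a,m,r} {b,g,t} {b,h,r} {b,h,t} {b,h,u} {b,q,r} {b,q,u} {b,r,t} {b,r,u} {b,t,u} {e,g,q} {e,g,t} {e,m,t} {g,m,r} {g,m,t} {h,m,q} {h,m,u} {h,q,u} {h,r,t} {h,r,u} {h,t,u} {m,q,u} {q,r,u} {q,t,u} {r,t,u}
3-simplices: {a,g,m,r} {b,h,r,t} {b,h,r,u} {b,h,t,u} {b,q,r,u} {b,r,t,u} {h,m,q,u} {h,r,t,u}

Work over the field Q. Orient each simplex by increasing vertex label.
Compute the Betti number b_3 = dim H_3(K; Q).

n_0=10 n_1=41 n_2=31 n_3=8  [Q]
∂1: piv[ab,ae,ag,ah,am,aq,ar,au,bt] rk=9  ker:bg,bh,bm,bq,br,bu,eg,em,eq,et,eu,gh,gm,gq,gr,gt,gu,hm,hq,hr,ht,hu,mq,mr,mt,mu,qr,qt,qu,rt,ru,tu
∂2: piv[aeg,aeq,agm,agq,agr,ahu,amr,bgt,bhr,bht,bhu,bqr,bqu,brt,bru,btu,egt,emt,gmt,hmq,hmu,hqu,qtu] rk=23  ker:egq,gmr,hrt,hru,htu,mqu,qru,rtu
∂3: piv[agmr,bhrt,bhru,bhtu,bqru,brtu,hmqu] rk=7  ker:hrtu
b_3=(8−7)−0=1

b_3=1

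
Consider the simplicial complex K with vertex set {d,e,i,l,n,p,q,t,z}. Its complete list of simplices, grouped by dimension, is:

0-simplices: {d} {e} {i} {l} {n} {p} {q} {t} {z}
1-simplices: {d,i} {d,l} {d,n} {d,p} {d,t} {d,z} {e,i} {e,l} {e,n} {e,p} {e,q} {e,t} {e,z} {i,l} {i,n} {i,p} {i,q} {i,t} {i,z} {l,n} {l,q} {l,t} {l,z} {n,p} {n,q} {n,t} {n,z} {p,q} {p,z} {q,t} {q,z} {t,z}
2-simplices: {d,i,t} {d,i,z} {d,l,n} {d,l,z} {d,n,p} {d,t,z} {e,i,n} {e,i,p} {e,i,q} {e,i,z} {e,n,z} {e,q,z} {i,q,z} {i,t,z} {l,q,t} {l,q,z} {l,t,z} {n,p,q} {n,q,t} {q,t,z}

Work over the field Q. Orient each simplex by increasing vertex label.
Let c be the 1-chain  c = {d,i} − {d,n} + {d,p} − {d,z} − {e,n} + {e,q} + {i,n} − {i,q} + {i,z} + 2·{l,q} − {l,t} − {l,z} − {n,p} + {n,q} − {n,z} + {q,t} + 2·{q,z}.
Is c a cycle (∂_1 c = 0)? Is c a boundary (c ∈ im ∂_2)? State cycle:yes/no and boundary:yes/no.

n_0=9 n_1=32 n_2=20  [Q]
∂1: piv[di,dl,dn,dp,dt,dz,ei,eq] rk=8  ker:el,en,ep,et,ez,il,in,ip,iq,it,iz,ln,lq,lt,lz,np,nq,nt,nz,pq,pz,qt,qz,tz
∂2: piv[dit,diz,dln,dlz,dnp,dtz,ein,eip,eiq,eiz,enz,eqz,lqt,lqz,ltz,npq,nqt] rk=17  ker:iqz,itz,qtz
∂1c = 0
c vs im∂2: residual ≠ 0 ⇒ not boundary

cycle:yes boundary:no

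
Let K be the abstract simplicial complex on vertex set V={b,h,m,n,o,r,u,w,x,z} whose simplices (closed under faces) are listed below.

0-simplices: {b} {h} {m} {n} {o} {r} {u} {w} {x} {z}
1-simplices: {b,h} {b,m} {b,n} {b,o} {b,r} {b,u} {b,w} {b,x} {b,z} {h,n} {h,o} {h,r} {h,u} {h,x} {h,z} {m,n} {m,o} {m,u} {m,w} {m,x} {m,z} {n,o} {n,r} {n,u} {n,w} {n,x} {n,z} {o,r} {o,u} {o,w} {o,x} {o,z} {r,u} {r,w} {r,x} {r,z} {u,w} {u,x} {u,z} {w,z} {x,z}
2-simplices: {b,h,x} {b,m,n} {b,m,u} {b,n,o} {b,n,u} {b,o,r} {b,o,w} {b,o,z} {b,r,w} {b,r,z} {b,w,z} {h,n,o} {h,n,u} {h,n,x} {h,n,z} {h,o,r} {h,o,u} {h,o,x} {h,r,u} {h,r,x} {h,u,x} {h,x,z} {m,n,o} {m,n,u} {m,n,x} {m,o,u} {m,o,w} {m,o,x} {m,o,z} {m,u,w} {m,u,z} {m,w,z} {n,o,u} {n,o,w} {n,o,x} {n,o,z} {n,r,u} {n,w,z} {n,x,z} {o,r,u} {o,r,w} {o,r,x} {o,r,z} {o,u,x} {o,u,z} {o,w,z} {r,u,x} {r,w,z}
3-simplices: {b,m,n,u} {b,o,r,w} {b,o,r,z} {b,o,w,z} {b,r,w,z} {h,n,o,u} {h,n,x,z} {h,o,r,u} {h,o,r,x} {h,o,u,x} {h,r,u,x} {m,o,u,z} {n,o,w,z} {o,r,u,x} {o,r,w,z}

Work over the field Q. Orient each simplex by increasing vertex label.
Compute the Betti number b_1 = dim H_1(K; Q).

b_1=1

n_0=10 n_1=41 n_2=48 n_3=15  [Q]
∂1: piv[bh,bm,bn,bo,br,bu,bw,bx,bz] rk=9  ker:hn,ho,hr,hu,hx,hz,mn,mo,mu,mw,mx,mz,no,nr,nu,nw,nx,nz,or,ou,ow,ox,oz,ru,rw,rx,rz,uw,ux,uz,wz,xz
∂2: piv[bhx,bmn,bmu,bno,bnu,bor,bow,boz,brw,brz,bwz,hno,hnu,hnx,hnz,hor,hou,hox,hru,hrx,hux,hxz,mno,mnx,mow,moz,muw,muz,now,noz,nru] rk=31  ker:mnu,mou,mox,mwz,nou,nox,nwz,nxz,oru,orw,orx,orz,oux,ouz,owz,rux,rwz
∂3: piv[bmnu,borw,borz,bowz,brwz,hnou,hnxz,horu,horx,houx,hrux,mouz,nowz] rk=13  ker:orux,orwz
b_1=(41−9)−31=1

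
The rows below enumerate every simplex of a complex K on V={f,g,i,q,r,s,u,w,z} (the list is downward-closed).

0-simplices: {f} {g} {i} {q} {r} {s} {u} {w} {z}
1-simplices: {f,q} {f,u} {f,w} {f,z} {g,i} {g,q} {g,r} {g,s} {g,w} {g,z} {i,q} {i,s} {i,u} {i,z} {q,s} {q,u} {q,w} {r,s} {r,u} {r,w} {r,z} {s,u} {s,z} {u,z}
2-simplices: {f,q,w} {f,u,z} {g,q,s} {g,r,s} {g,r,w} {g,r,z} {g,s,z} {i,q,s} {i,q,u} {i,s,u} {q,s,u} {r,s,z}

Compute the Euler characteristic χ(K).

χ(K)=-3

n_0=9 n_1=24 n_2=12
χ=+9−24+12=-3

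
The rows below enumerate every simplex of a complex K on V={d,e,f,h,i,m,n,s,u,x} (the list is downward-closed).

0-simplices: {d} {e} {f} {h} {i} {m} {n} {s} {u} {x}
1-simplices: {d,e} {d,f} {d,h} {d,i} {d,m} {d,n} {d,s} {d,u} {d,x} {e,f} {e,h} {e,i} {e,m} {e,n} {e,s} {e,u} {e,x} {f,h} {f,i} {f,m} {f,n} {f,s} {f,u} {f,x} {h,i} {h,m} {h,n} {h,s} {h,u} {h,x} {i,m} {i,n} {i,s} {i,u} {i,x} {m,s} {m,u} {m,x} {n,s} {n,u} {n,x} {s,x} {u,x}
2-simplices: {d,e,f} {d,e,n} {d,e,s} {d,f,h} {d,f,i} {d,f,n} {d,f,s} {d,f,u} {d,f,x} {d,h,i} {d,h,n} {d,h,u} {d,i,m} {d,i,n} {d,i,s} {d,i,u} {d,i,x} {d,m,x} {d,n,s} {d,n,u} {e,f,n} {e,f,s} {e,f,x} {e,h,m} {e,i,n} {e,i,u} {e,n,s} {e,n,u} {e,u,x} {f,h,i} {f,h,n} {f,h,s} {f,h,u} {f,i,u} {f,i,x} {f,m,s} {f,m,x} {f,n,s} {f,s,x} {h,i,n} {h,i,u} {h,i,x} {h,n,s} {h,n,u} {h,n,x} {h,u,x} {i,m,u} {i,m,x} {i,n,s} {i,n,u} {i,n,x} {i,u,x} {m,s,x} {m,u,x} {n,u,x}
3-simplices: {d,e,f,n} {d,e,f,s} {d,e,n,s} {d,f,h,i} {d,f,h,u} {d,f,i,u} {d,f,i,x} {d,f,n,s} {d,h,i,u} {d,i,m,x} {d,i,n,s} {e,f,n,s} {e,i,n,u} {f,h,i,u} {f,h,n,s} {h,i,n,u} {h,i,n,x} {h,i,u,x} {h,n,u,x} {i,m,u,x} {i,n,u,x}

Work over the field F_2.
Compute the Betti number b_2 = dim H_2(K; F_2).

b_2=5

n_0=10 n_1=43 n_2=55 n_3=21  [Z2]
∂1: piv[de,df,dh,di,dm,dn,ds,du,dx] rk=9  ker:ef,eh,ei,em,en,es,eu,ex,fh,fi,fm,fn,fs,fu,fx,hi,hm,hn,hs,hu,hx,im,in,is,iu,ix,ms,mu,mx,ns,nu,nx,sx,ux
∂2: piv[def,den,des,dfh,dfi,dfn,dfs,dfu,dfx,dhi,dhn,dhu,dim,din,dis,diu,dix,dmx,dns,dnu,efx,ehm,ein,eiu,eux,fhs,fms,fmx,fsx,hix,hnx,imu] rk=32  ker:efn,efs,ens,enu,fhi,fhn,fhu,fiu,fix,fns,hin,hiu,hns,hnu,hux,imx,ins,inu,inx,iux,msx,mux,nux
∂3: piv[defn,defs,dens,dfhi,dfhu,dfiu,dfix,dfns,dhiu,dimx,dins,einu,fhns,hinu,hinx,hiux,hnux,imux] rk=18  ker:efns,fhiu,inux
b_2=(55−32)−18=5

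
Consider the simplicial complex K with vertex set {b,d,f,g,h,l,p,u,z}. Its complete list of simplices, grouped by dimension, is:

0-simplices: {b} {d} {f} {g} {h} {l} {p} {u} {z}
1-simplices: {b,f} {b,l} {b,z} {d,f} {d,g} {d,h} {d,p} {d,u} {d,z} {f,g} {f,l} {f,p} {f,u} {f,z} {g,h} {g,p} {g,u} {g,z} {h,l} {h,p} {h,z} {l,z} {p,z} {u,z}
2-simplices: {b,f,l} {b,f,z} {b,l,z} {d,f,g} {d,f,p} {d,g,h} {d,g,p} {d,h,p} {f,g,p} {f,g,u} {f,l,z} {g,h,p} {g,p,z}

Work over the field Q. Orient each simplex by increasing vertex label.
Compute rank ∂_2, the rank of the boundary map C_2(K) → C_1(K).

n_0=9 n_1=24 n_2=13  [Q]
∂1: piv[bf,bl,bz,df,dg,dh,dp,du] rk=8  ker:dz,fg,fl,fp,fu,fz,gh,gp,gu,gz,hl,hp,hz,lz,pz,uz
∂2: piv[bfl,bfz,blz,dfg,dfp,dgh,dgp,dhp,fgu,gpz] rk=10  ker:fgp,flz,ghp
rk∂_2=10

rank∂_2=10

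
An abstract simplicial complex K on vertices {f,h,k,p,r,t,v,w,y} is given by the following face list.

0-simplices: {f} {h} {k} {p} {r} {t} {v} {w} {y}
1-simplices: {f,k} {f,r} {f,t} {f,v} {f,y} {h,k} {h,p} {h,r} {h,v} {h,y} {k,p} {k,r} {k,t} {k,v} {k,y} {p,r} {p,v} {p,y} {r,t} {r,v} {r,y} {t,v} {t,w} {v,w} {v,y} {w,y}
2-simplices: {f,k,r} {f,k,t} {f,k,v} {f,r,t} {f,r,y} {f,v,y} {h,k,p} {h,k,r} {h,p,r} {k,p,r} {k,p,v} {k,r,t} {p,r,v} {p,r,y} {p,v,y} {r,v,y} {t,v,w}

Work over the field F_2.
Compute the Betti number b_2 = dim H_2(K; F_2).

n_0=9 n_1=26 n_2=17  [Z2]
∂1: piv[fk,fr,ft,fv,fy,hk,hp,tw] rk=8  ker:hr,hv,hy,kp,kr,kt,kv,ky,pr,pv,py,rt,rv,ry,tv,vw,vy,wy
∂2: piv[fkr,fkt,fkv,frt,fry,fvy,hkp,hkr,hpr,kpv,prv,pry,tvw] rk=13  ker:kpr,krt,pvy,rvy
b_2=(17−13)−0=4

b_2=4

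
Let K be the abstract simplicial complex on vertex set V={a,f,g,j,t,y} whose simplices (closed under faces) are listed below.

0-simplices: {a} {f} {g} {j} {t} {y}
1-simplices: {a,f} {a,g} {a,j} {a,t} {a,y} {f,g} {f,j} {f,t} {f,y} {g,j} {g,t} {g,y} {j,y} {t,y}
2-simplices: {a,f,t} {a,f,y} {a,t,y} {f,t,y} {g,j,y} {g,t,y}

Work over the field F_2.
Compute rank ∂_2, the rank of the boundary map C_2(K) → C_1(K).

rank∂_2=5

n_0=6 n_1=14 n_2=6  [Z2]
∂1: piv[af,ag,aj,at,ay] rk=5  ker:fg,fj,ft,fy,gj,gt,gy,jy,ty
∂2: piv[aft,afy,aty,gjy,gty] rk=5  ker:fty
rk∂_2=5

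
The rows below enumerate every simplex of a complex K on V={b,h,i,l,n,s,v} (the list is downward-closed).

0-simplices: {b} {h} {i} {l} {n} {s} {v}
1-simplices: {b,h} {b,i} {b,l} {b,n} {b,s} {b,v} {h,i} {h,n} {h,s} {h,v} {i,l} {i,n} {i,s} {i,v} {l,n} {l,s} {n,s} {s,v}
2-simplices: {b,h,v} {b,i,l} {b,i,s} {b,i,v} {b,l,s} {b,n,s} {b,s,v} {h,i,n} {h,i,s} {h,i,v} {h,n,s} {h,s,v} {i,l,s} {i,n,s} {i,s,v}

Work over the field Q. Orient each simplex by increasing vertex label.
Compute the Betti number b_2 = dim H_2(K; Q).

n_0=7 n_1=18 n_2=15  [Q]
∂1: piv[bh,bi,bl,bn,bs,bv] rk=6  ker:hi,hn,hs,hv,il,in,is,iv,ln,ls,ns,sv
∂2: piv[bhv,bil,bis,biv,bls,bns,bsv,hin,his,hiv,hns] rk=11  ker:hsv,ils,ins,isv
b_2=(15−11)−0=4

b_2=4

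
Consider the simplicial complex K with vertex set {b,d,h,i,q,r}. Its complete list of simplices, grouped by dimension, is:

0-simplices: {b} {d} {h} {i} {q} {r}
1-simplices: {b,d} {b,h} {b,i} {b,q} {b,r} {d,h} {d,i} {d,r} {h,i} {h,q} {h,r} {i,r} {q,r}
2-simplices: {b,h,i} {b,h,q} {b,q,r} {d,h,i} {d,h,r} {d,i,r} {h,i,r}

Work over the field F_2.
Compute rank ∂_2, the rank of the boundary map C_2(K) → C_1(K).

rank∂_2=6

n_0=6 n_1=13 n_2=7  [Z2]
∂1: piv[bd,bh,bi,bq,br] rk=5  ker:dh,di,dr,hi,hq,hr,ir,qr
∂2: piv[bhi,bhq,bqr,dhi,dhr,dir] rk=6  ker:hir
rk∂_2=6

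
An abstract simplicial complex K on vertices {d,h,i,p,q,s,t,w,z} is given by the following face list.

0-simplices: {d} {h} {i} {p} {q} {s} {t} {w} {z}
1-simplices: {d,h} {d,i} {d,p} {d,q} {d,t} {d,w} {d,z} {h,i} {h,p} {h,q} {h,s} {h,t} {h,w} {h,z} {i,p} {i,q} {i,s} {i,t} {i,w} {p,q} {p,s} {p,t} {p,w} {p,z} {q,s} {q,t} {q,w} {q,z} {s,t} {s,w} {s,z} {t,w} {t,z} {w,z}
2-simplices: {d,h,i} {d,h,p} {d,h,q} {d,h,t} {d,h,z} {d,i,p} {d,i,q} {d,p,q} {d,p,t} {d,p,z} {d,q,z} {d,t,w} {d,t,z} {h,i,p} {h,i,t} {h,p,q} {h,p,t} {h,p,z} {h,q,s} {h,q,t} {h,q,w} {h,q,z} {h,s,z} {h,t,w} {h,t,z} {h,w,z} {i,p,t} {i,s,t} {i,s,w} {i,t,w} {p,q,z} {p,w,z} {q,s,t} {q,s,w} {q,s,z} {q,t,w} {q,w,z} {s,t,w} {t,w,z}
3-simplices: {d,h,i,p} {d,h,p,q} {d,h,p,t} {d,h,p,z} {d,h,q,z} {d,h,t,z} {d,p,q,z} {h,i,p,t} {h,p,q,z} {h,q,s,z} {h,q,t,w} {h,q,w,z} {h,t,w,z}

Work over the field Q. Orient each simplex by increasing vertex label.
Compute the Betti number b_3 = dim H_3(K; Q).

b_3=1

n_0=9 n_1=34 n_2=39 n_3=13  [Q]
∂1: piv[dh,di,dp,dq,dt,dw,dz,hs] rk=8  ker:hi,hp,hq,ht,hw,hz,ip,iq,is,it,iw,pq,ps,pt,pw,pz,qs,qt,qw,qz,st,sw,sz,tw,tz,wz
∂2: piv[dhi,dhp,dhq,dht,dhz,dip,diq,dpq,dpt,dpz,dqz,dtw,dtz,hit,hqs,hqt,hqw,hsz,htw,hwz,ist,isw,itw,pwz,qst] rk=25  ker:hip,hpq,hpt,hpz,hqz,htz,ipt,pqz,qsw,qsz,qtw,qwz,stw,twz
∂3: piv[dhip,dhpq,dhpt,dhpz,dhqz,dhtz,dpqz,hipt,hqsz,hqtw,hqwz,htwz] rk=12  ker:hpqz
b_3=(13−12)−0=1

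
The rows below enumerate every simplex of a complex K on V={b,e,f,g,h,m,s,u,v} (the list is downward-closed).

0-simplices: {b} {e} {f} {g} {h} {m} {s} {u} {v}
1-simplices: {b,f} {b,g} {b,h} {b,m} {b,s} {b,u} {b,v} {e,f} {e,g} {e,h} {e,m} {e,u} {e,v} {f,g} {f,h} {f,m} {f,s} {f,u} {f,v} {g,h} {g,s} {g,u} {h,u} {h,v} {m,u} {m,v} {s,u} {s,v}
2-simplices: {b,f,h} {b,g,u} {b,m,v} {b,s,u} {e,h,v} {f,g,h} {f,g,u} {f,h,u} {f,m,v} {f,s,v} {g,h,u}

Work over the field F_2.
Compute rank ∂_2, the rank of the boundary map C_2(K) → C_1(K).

rank∂_2=10

n_0=9 n_1=28 n_2=11  [Z2]
∂1: piv[bf,bg,bh,bm,bs,bu,bv,ef] rk=8  ker:eg,eh,em,eu,ev,fg,fh,fm,fs,fu,fv,gh,gs,gu,hu,hv,mu,mv,su,sv
∂2: piv[bfh,bgu,bmv,bsu,ehv,fgh,fgu,fhu,fmv,fsv] rk=10  ker:ghu
rk∂_2=10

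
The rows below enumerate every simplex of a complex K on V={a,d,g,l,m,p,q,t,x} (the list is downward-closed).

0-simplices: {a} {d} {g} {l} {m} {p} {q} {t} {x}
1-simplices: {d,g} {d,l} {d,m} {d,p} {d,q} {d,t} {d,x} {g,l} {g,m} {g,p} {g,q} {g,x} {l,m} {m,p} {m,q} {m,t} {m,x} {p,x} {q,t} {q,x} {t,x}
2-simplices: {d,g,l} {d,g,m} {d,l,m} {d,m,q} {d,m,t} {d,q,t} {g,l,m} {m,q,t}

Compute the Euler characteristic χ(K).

n_0=9 n_1=21 n_2=8
χ=+9−21+8=-4

χ(K)=-4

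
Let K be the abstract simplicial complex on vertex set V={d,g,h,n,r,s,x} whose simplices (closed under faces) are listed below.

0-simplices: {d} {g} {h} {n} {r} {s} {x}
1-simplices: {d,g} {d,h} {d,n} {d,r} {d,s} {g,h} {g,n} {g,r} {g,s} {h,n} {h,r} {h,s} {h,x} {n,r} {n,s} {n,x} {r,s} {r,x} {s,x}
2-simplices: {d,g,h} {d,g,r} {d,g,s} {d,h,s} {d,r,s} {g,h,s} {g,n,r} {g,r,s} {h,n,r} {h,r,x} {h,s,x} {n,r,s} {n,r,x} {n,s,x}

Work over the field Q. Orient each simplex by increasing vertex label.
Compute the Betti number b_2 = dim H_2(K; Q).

b_2=2

n_0=7 n_1=19 n_2=14  [Q]
∂1: piv[dg,dh,dn,dr,ds,hx] rk=6  ker:gh,gn,gr,gs,hn,hr,hs,nr,ns,nx,rs,rx,sx
∂2: piv[dgh,dgr,dgs,dhs,drs,gnr,hnr,hrx,hsx,nrs,nrx,nsx] rk=12  ker:ghs,grs
b_2=(14−12)−0=2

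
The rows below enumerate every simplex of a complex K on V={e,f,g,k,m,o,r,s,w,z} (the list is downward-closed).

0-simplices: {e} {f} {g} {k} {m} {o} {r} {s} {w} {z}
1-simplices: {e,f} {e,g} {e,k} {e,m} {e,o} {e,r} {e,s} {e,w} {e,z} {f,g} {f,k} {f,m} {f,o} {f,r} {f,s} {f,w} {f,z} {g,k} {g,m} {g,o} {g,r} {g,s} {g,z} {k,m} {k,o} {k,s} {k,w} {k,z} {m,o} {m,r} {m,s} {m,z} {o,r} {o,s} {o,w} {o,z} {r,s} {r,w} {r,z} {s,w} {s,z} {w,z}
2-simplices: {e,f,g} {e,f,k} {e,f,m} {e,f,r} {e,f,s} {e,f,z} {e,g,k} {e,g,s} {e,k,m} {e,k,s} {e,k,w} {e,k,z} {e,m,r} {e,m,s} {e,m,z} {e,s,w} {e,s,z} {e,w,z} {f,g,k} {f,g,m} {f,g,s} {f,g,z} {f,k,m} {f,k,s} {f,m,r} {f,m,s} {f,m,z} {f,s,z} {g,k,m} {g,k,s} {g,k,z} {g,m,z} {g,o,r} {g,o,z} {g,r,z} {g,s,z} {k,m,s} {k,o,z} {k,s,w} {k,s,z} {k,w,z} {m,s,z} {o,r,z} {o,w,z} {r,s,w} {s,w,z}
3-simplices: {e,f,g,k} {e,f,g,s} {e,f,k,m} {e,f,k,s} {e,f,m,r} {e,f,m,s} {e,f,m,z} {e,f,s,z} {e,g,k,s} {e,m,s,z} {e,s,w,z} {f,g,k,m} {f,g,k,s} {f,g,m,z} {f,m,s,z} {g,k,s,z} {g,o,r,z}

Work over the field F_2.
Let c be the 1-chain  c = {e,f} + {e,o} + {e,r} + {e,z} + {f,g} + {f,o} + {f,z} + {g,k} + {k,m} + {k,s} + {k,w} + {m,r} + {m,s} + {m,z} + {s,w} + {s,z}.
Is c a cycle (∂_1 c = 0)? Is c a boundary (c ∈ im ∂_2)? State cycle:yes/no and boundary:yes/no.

cycle:yes boundary:no

n_0=10 n_1=42 n_2=46 n_3=17  [Z2]
∂1: piv[ef,eg,ek,em,eo,er,es,ew,ez] rk=9  ker:fg,fk,fm,fo,fr,fs,fw,fz,gk,gm,go,gr,gs,gz,km,ko,ks,kw,kz,mo,mr,ms,mz,or,os,ow,oz,rs,rw,rz,sw,sz,wz
∂2: piv[efg,efk,efm,efr,efs,efz,egk,egs,ekm,eks,ekw,ekz,emr,ems,emz,esw,esz,ewz,fgm,fgz,gor,goz,grz,koz,owz,rsw] rk=26  ker:fgk,fgs,fkm,fks,fmr,fms,fmz,fsz,gkm,gks,gkz,gmz,gsz,kms,ksw,ksz,kwz,msz,orz,swz
∂3: piv[efgk,efgs,efkm,efks,efmr,efms,efmz,efsz,egks,emsz,eswz,fgkm,fgmz,gksz,gorz] rk=15  ker:fgks,fmsz
∂1c = 0
c vs im∂2: residual ≠ 0 ⇒ not boundary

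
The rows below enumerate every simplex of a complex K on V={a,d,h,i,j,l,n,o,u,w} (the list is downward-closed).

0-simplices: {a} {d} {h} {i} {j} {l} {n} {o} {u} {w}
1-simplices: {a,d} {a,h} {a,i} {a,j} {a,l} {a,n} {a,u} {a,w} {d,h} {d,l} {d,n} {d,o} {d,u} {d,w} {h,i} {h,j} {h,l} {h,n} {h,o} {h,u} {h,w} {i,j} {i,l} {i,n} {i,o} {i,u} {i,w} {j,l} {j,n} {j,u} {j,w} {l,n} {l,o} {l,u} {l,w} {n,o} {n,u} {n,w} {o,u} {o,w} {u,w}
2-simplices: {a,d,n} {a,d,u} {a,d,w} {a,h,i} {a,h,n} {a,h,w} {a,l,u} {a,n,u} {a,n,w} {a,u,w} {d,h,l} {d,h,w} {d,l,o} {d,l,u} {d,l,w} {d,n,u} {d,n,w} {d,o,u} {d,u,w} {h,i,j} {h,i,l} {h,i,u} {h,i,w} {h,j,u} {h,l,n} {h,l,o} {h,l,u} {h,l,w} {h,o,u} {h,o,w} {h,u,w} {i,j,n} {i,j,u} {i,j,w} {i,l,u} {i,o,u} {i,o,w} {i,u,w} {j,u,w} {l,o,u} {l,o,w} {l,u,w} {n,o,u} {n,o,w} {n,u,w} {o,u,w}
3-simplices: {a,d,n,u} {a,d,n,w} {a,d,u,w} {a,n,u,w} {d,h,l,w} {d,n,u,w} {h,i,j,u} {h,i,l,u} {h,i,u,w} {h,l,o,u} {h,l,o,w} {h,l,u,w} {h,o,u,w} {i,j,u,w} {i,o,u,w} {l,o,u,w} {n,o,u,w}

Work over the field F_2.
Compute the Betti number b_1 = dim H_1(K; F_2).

b_1=3

n_0=10 n_1=41 n_2=46 n_3=17  [Z2]
∂1: piv[ad,ah,ai,aj,al,an,au,aw,do] rk=9  ker:dh,dl,dn,du,dw,hi,hj,hl,hn,ho,hu,hw,ij,il,in,io,iu,iw,jl,jn,ju,jw,ln,lo,lu,lw,no,nu,nw,ou,ow,uw
∂2: piv[adn,adu,adw,ahi,ahn,ahw,alu,anu,anw,auw,dhl,dhw,dlo,dlu,dlw,dou,hij,hil,hiu,hiw,hju,hln,hlo,hlu,how,ijn,ijw,iou,nou] rk=29  ker:dnu,dnw,duw,hlw,hou,huw,iju,ilu,iow,iuw,juw,lou,low,luw,now,nuw,ouw
∂3: piv[adnu,adnw,aduw,anuw,dhlw,hiju,hilu,hiuw,hlou,hlow,hluw,houw,ijuw,iouw,nouw] rk=15  ker:dnuw,louw
b_1=(41−9)−29=3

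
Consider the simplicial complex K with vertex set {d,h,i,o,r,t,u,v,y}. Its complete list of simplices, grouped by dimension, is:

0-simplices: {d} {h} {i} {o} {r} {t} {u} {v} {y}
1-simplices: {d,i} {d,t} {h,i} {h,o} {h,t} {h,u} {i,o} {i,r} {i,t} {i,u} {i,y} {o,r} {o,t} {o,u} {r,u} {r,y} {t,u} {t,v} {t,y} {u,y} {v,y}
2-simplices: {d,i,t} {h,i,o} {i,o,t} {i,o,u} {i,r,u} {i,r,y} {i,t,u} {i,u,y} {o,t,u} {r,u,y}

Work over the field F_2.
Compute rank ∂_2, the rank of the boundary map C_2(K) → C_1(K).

rank∂_2=8

n_0=9 n_1=21 n_2=10  [Z2]
∂1: piv[di,dt,hi,ho,hu,ir,iy,tv] rk=8  ker:ht,io,it,iu,or,ot,ou,ru,ry,tu,ty,uy,vy
∂2: piv[dit,hio,iot,iou,iru,iry,itu,iuy] rk=8  ker:otu,ruy
rk∂_2=8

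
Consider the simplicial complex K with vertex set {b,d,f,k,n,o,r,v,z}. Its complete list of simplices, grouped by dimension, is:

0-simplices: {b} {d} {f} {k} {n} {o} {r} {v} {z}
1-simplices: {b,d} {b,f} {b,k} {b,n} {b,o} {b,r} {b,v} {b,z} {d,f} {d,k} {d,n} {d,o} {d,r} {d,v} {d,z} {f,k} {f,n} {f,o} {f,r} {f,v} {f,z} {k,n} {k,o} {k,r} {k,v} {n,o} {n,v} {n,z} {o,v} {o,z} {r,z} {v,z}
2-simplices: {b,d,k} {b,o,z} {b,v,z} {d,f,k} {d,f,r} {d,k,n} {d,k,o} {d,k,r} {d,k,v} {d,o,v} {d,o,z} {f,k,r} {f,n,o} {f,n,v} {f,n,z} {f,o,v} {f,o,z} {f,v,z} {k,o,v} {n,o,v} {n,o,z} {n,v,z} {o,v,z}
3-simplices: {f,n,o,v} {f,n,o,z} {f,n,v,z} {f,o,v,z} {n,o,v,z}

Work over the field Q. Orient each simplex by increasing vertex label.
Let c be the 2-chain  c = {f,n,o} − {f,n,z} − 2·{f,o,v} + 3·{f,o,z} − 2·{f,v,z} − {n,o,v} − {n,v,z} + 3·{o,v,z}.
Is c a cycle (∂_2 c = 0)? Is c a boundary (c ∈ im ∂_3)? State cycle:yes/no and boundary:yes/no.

n_0=9 n_1=32 n_2=23 n_3=5  [Q]
∂1: piv[bd,bf,bk,bn,bo,br,bv,bz] rk=8  ker:df,dk,dn,do,dr,dv,dz,fk,fn,fo,fr,fv,fz,kn,ko,kr,kv,no,nv,nz,ov,oz,rz,vz
∂2: piv[bdk,boz,bvz,dfk,dfr,dkn,dko,dkr,dkv,dov,doz,fno,fnv,fnz,fov,foz,fvz] rk=17  ker:fkr,kov,nov,noz,nvz,ovz
∂3: piv[fnov,fnoz,fnvz,fovz] rk=4  ker:novz
∂2c = 0
c vs im∂3: reduces to 0 ⇒ boundary

cycle:yes boundary:yes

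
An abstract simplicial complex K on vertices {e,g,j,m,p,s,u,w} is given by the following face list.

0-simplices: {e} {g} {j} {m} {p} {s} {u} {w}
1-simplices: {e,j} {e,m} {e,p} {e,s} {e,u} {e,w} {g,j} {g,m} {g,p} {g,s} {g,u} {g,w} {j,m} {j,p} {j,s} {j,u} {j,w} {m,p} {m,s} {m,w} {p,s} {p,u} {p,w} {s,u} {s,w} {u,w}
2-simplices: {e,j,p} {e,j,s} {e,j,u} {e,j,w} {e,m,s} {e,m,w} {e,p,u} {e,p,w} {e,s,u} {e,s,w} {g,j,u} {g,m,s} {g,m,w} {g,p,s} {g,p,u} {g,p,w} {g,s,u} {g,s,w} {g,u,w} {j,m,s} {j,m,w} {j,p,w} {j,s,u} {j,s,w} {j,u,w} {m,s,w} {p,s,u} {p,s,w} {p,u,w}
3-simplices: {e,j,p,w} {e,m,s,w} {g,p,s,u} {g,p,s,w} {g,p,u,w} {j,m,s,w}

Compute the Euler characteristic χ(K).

χ(K)=5

n_0=8 n_1=26 n_2=29 n_3=6
χ=+8−26+29−6=5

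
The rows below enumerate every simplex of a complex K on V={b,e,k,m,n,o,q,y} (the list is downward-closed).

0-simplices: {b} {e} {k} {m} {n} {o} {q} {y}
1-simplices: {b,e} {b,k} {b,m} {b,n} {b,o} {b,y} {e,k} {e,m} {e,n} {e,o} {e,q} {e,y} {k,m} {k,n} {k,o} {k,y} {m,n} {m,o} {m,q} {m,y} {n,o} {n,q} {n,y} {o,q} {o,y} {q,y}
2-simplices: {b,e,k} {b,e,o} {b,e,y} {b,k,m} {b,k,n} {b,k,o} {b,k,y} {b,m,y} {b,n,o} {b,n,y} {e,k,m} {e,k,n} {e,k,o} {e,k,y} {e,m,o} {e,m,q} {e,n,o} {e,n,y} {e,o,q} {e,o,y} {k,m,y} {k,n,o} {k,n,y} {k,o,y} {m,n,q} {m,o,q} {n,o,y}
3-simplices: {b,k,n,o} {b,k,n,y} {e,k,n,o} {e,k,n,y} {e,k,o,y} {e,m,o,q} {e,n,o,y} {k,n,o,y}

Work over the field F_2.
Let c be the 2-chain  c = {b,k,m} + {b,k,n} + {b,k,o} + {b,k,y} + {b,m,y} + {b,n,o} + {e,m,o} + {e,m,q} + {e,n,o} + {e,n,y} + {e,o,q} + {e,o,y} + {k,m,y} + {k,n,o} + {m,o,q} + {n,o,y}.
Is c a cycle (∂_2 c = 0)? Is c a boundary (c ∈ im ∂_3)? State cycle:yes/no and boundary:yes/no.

cycle:yes boundary:no

n_0=8 n_1=26 n_2=27 n_3=8  [Z2]
∂1: piv[be,bk,bm,bn,bo,by,eq] rk=7  ker:ek,em,en,eo,ey,km,kn,ko,ky,mn,mo,mq,my,no,nq,ny,oq,oy,qy
∂2: piv[bek,beo,bey,bkm,bkn,bko,bky,bmy,bno,bny,ekm,ekn,emo,emq,eoq,eoy,mnq] rk=17  ker:eko,eky,eno,eny,kmy,kno,kny,koy,moq,noy
∂3: piv[bkno,bkny,ekno,ekny,ekoy,emoq,enoy] rk=7  ker:knoy
∂2c = 0
c vs im∂3: residual ≠ 0 ⇒ not boundary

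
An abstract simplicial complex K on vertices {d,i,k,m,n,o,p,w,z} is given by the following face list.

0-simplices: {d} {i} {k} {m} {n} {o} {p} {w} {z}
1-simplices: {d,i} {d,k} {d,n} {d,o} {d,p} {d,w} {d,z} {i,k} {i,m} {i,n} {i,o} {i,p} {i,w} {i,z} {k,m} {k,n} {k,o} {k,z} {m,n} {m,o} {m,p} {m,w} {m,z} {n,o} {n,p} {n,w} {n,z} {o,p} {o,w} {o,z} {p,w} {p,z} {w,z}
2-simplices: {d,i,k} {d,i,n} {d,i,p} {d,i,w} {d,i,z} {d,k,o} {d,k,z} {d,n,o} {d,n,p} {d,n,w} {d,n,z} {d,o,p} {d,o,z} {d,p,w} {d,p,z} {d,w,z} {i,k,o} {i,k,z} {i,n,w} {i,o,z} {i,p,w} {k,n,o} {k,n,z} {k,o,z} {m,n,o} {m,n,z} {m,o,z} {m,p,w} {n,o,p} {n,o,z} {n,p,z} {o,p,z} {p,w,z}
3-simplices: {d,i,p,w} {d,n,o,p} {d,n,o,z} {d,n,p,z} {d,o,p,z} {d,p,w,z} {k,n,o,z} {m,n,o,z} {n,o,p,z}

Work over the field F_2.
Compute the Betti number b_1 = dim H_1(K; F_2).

n_0=9 n_1=33 n_2=33 n_3=9  [Z2]
∂1: piv[di,dk,dn,do,dp,dw,dz,im] rk=8  ker:ik,in,io,ip,iw,iz,km,kn,ko,kz,mn,mo,mp,mw,mz,no,np,nw,nz,op,ow,oz,pw,pz,wz
∂2: piv[dik,din,dip,diw,diz,dko,dkz,dno,dnp,dnw,dnz,dop,doz,dpw,dpz,dwz,iko,kno,mno,mnz,mpw] rk=21  ker:ikz,inw,ioz,ipw,knz,koz,moz,nop,noz,npz,opz,pwz
∂3: piv[dipw,dnop,dnoz,dnpz,dopz,dpwz,knoz,mnoz] rk=8  ker:nopz
b_1=(33−8)−21=4

b_1=4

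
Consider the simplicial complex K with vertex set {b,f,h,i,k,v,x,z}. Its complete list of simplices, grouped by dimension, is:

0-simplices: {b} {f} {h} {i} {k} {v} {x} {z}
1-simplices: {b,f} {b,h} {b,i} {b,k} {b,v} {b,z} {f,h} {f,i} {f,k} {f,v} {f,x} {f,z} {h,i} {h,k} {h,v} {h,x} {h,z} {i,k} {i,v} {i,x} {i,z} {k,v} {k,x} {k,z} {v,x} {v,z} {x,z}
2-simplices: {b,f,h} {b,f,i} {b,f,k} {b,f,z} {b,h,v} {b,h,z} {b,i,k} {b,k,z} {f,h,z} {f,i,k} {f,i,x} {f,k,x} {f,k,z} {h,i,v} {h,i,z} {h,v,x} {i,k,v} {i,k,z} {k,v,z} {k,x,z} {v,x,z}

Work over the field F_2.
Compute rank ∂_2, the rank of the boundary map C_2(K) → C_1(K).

n_0=8 n_1=27 n_2=21  [Z2]
∂1: piv[bf,bh,bi,bk,bv,bz,fx] rk=7  ker:fh,fi,fk,fv,fz,hi,hk,hv,hx,hz,ik,iv,ix,iz,kv,kx,kz,vx,vz,xz
∂2: piv[bfh,bfi,bfk,bfz,bhv,bhz,bik,bkz,fix,fkx,hiv,hiz,hvx,ikv,ikz,kvz,kxz,vxz] rk=18  ker:fhz,fik,fkz
rk∂_2=18

rank∂_2=18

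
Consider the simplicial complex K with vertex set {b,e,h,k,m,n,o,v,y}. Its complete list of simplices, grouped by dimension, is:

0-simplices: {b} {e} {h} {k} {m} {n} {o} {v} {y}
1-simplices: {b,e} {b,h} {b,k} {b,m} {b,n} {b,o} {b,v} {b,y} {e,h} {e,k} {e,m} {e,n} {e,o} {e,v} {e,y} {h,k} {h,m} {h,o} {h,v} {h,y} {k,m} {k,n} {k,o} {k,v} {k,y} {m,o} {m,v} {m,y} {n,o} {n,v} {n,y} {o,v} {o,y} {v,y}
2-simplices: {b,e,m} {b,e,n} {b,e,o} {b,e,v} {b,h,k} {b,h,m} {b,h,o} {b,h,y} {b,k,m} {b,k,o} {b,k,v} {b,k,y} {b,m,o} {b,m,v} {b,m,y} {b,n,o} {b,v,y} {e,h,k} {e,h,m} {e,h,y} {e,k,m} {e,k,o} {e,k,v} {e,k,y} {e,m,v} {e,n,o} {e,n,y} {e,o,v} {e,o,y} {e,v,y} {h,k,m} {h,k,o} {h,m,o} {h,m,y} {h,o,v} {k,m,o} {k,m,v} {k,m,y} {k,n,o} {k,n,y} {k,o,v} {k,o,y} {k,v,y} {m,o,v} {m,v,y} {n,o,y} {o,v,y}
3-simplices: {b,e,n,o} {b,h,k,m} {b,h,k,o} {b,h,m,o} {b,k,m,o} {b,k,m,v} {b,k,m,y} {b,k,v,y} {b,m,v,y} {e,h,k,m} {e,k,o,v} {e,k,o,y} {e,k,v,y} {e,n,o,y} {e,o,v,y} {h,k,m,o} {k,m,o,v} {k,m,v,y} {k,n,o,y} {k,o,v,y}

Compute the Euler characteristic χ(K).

n_0=9 n_1=34 n_2=47 n_3=20
χ=+9−34+47−20=2

χ(K)=2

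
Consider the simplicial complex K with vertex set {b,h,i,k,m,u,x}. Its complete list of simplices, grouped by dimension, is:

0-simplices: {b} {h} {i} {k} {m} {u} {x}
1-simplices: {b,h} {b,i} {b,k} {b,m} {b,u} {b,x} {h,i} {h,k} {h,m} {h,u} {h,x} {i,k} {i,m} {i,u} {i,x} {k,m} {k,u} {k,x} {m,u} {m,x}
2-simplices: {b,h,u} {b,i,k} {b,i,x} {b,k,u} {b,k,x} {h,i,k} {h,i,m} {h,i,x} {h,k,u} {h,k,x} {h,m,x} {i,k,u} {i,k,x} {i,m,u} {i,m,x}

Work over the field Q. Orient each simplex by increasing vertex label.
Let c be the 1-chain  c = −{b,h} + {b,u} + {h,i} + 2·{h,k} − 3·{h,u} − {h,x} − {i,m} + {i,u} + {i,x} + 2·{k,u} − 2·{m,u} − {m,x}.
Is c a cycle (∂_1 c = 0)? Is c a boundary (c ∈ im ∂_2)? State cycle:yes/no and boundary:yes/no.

n_0=7 n_1=20 n_2=15  [Q]
∂1: piv[bh,bi,bk,bm,bu,bx] rk=6  ker:hi,hk,hm,hu,hx,ik,im,iu,ix,km,ku,kx,mu,mx
∂2: piv[bhu,bik,bix,bku,bkx,hik,him,hix,hku,hmx,iku,imu] rk=12  ker:hkx,ikx,imx
∂1c = 2·{m} − {u} − {x}

cycle:no boundary:no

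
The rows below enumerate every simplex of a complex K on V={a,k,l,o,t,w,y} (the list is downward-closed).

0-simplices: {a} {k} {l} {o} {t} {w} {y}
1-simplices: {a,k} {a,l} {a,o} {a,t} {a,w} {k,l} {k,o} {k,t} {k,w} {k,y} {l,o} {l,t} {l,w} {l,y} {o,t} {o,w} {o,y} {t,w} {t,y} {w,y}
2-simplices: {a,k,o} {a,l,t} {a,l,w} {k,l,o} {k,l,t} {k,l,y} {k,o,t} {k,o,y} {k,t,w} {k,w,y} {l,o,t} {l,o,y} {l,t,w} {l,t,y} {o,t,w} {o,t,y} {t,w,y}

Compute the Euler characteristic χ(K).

n_0=7 n_1=20 n_2=17
χ=+7−20+17=4

χ(K)=4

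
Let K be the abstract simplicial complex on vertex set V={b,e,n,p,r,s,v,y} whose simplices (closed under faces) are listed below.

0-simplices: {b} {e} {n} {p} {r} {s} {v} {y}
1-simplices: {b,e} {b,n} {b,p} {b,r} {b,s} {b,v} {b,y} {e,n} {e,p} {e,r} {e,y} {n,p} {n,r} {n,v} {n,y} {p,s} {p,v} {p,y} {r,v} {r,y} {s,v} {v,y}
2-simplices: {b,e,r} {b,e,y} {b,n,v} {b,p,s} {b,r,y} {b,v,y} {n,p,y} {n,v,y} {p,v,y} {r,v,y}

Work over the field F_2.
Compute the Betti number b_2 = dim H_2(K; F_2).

b_2=0

n_0=8 n_1=22 n_2=10  [Z2]
∂1: piv[be,bn,bp,br,bs,bv,by] rk=7  ker:en,ep,er,ey,np,nr,nv,ny,ps,pv,py,rv,ry,sv,vy
∂2: piv[ber,bey,bnv,bps,bry,bvy,npy,nvy,pvy,rvy] rk=10
b_2=(10−10)−0=0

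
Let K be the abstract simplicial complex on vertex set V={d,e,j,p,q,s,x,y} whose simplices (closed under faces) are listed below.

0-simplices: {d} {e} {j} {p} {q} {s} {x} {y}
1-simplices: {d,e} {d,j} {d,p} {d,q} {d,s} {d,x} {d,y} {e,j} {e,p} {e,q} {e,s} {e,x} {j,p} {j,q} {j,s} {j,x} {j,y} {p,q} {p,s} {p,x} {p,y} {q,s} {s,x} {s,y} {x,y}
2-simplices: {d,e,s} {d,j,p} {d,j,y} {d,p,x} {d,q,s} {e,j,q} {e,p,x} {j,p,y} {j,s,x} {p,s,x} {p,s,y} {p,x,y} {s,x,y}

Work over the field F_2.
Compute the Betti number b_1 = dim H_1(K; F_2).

b_1=6

n_0=8 n_1=25 n_2=13  [Z2]
∂1: piv[de,dj,dp,dq,ds,dx,dy] rk=7  ker:ej,ep,eq,es,ex,jp,jq,js,jx,jy,pq,ps,px,py,qs,sx,sy,xy
∂2: piv[des,djp,djy,dpx,dqs,ejq,epx,jpy,jsx,psx,psy,pxy] rk=12  ker:sxy
b_1=(25−7)−12=6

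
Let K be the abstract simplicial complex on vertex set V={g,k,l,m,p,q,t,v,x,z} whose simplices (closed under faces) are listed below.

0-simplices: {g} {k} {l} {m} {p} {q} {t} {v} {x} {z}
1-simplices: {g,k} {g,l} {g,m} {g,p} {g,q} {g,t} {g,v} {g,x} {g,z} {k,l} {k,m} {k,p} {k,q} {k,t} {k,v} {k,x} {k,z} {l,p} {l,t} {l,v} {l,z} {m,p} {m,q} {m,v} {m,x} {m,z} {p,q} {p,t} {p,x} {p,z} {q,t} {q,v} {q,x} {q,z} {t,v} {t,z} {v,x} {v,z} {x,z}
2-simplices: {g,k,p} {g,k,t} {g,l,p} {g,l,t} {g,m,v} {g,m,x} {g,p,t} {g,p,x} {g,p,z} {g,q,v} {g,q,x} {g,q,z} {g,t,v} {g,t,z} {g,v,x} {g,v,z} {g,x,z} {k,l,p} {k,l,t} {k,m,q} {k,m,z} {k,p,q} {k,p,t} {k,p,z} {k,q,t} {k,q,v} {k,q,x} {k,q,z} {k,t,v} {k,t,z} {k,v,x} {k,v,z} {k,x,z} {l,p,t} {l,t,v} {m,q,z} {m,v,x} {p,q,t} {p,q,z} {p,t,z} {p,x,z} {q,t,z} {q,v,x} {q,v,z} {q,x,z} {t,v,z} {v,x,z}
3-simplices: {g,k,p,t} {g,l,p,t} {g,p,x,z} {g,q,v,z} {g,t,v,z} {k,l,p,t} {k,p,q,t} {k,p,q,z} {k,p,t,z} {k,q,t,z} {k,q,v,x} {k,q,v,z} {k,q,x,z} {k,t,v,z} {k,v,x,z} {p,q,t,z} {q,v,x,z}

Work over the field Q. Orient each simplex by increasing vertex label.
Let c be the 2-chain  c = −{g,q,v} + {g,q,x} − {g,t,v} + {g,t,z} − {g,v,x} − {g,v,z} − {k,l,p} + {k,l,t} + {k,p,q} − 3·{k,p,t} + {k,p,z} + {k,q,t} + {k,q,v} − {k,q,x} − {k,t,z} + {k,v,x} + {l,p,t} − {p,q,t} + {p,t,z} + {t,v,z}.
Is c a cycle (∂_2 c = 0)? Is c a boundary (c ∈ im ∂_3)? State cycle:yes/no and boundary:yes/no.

cycle:yes boundary:no

n_0=10 n_1=39 n_2=47 n_3=17  [Q]
∂1: piv[gk,gl,gm,gp,gq,gt,gv,gx,gz] rk=9  ker:kl,km,kp,kq,kt,kv,kx,kz,lp,lt,lv,lz,mp,mq,mv,mx,mz,pq,pt,px,pz,qt,qv,qx,qz,tv,tz,vx,vz,xz
∂2: piv[gkp,gkt,glp,glt,gmv,gmx,gpt,gpx,gpz,gqv,gqx,gqz,gtv,gtz,gvx,gvz,gxz,klp,kmq,kmz,kpq,kpz,kqt,kqv,kqx,kqz,ltv] rk=27  ker:klt,kpt,ktv,ktz,kvx,kvz,kxz,lpt,mqz,mvx,pqt,pqz,ptz,pxz,qtz,qvx,qvz,qxz,tvz,vxz
∂3: piv[gkpt,glpt,gpxz,gqvz,gtvz,klpt,kpqt,kpqz,kptz,kqtz,kqvx,kqvz,kqxz,ktvz,kvxz] rk=15  ker:pqtz,qvxz
∂2c = 0
c vs im∂3: residual ≠ 0 ⇒ not boundary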